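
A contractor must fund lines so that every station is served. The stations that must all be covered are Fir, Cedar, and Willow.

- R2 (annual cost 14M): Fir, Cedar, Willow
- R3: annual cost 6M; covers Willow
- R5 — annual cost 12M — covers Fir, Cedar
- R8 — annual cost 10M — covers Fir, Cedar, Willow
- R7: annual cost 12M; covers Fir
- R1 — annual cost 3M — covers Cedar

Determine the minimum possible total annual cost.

This is an integer covering problem.
R8 alone covers Fir, Cedar, Willow — every station.
Total annual cost: 10.

10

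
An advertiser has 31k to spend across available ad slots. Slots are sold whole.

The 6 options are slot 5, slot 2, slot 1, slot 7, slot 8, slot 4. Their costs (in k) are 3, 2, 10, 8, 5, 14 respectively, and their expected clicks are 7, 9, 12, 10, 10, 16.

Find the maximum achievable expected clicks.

Allowing fractional choices, the relaxed optimum would be about 51.4, but ad slots are indivisible.
slot 5 + slot 2 + slot 1 + slot 7 + slot 8: cost 3 + 2 + 10 + 8 + 5 = 28 ≤ 31, expected clicks 7 + 9 + 12 + 10 + 10 = 48.
slot 2 + slot 1 + slot 8 + slot 4: cost 2 + 10 + 5 + 14 = 31 ≤ 31, expected clicks 9 + 12 + 10 + 16 = 47.
slot 2 + slot 7 + slot 8 + slot 4: cost 2 + 8 + 5 + 14 = 29 ≤ 31, expected clicks 9 + 10 + 10 + 16 = 45.
Best is slot 5, slot 2, slot 1, slot 7, and slot 8 with total expected clicks 48.

48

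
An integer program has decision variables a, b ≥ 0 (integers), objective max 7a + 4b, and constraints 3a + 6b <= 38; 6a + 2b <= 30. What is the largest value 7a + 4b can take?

40

Relaxing integrality, the LP optimum is 42.67 at (a,b) = (3.47, 4.6), which is not an integer point.
(a,b)=(4,3): 3·4+6·3=30≤38, 6·4+2·3=30≤30, objective 40.
(a,b)=(3,4): 3·3+6·4=33≤38, 6·3+2·4=26≤30, objective 37.
The best lattice point is (4,3), giving 40.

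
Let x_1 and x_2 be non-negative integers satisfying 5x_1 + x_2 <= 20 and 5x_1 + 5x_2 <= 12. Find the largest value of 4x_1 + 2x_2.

8

Relaxing integrality, the LP optimum is 9.60 at (x_1,x_2) = (2.4, 0), which is not an integer point.
(x_1,x_2)=(2,0) is feasible, giving 8.
(x_1,x_2)=(1,1) is feasible, giving 6.
(x_1,x_2)=(1,0) is feasible, giving 4.
Maximum is 8 at (x_1,x_2)=(2,0).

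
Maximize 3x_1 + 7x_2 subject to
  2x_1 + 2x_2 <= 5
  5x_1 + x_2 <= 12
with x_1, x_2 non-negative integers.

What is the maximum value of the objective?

(x_1,x_2)=(0,2) is feasible, giving 14.
(x_1,x_2)=(1,1) is feasible, giving 10.
(x_1,x_2)=(0,1) is feasible, giving 7.
The best lattice point is (0,2), giving 14.

14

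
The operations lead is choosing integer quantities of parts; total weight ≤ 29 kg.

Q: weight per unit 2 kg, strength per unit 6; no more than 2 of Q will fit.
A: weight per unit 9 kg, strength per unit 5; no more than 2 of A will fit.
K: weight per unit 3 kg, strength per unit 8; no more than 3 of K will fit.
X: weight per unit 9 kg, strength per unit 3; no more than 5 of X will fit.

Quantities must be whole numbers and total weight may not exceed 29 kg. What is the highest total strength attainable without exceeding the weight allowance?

Q has the best ratio (6/2); taking only Q gives at most 2×6 = 12 (stopped by the supply cap of 2).
Mixing does better — 2×Q, 1×A, and 3×K: weight 22 ≤ 29, strength 2·6 + 1·5 + 3·8 = 41.

41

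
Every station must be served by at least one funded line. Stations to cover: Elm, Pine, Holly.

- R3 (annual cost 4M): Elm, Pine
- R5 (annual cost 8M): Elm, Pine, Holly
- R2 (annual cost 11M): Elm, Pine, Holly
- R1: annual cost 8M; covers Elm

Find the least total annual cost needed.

The greedy cost-per-new-station heuristic would pick R3 and R5 for 12, but a cheaper cover exists.
R5 alone covers Elm, Pine, Holly — every station.
Total annual cost: 8.
No cover costs less than 8.

8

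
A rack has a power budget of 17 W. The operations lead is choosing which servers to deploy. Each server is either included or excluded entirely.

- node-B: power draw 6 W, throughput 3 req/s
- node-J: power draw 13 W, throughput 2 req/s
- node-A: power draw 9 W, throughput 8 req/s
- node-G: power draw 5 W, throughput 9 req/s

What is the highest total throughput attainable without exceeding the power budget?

Take node-A and node-G: power draw 9 + 5 = 14 ≤ 17, throughput 8 + 9 = 17.
No other feasible combination does better.

17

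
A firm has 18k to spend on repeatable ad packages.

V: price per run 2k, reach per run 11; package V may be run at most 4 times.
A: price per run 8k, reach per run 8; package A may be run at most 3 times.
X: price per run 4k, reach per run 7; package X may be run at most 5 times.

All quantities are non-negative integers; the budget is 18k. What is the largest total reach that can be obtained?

58

V has the best ratio (11/2); taking only V gives at most 4×11 = 44 (stopped by the supply cap of 4).
Mixing does better — 4×V and 2×X: price 16 ≤ 18, reach 4·11 + 2·7 = 58.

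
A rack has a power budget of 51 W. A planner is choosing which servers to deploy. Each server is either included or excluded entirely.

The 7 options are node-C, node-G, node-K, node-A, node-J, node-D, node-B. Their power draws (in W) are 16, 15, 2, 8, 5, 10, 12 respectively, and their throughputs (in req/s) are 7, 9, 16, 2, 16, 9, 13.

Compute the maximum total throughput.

63

Take node-G, node-K, node-J, node-D, and node-B: power draw 15 + 2 + 5 + 10 + 12 = 44 ≤ 51, throughput 9 + 16 + 16 + 9 + 13 = 63.
No other feasible combination does better.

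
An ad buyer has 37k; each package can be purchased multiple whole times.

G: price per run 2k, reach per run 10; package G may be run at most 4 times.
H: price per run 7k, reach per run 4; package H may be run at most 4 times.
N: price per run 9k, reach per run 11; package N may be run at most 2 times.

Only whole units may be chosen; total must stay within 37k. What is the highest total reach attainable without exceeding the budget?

66

G has the best ratio (10/2); taking only G gives at most 4×10 = 40 (stopped by the supply cap of 4).
Mixing does better — 4×G, 1×H, and 2×N: price 33 ≤ 37, reach 4·10 + 1·4 + 2·11 = 66.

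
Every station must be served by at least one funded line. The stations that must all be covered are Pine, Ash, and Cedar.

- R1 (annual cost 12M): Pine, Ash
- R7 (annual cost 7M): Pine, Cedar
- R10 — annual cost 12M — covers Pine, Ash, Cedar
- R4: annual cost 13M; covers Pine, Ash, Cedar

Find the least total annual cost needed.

12

The greedy cost-per-new-station heuristic would pick R7 and R1 for 19, but a cheaper cover exists.
R10 alone covers Pine, Ash, Cedar — every station.
Total annual cost: 12.
No cover costs less than 12.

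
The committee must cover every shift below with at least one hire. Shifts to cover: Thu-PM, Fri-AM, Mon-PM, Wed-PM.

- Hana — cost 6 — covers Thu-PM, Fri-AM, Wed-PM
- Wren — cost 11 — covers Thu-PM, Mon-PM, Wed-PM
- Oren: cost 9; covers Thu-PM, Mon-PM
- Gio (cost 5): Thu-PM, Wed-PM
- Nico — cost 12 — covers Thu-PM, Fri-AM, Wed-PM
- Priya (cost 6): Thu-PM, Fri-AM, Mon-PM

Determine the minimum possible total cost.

This is a weighted set-cover instance.
The greedy cost-per-new-shift heuristic would pick Hana and Priya for 12, but a cheaper cover exists.
Choose Gio and Priya: together they cover Thu-PM, Fri-AM, Mon-PM, Wed-PM — every shift.
Total cost: 5 + 6 = 11.
No cover costs less than 11.

11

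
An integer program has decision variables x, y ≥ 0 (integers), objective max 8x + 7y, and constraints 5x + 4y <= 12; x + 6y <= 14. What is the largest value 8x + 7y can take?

(x,y)=(2,0): 5·2+4·0=10≤12, 1·2+6·0=2≤14, objective 16.
(x,y)=(1,1): 5·1+4·1=9≤12, 1·1+6·1=7≤14, objective 15.
(x,y)=(0,2): 5·0+4·2=8≤12, 1·0+6·2=12≤14, objective 14.
(x,y)=(1,0): 5·1+4·0=5≤12, 1·1+6·0=1≤14, objective 8.
The best lattice point is (2,0), giving 16.

16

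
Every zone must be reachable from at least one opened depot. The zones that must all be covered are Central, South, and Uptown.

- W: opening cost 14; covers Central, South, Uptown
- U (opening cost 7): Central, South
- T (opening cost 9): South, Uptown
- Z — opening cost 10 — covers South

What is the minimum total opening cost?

The greedy cost-per-new-zone heuristic would pick U and T for 16, but a cheaper cover exists.
W alone covers Central, South, Uptown — every zone.
Total opening cost: 14.
No cover costs less than 14.

14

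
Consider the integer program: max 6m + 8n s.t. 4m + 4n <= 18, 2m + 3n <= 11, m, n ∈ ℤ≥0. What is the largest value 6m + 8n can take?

The continuous relaxation peaks at (2.5, 2) with value 31.00; rounding to a feasible lattice point costs some objective.
(m,n)=(1,3): 4·1+4·3=16≤18, 2·1+3·3=11≤11, objective 30.
(m,n)=(2,2): 4·2+4·2=16≤18, 2·2+3·2=10≤11, objective 28.
(m,n)=(3,1): 4·3+4·1=16≤18, 2·3+3·1=9≤11, objective 26.
Maximum is 30 at (m,n)=(1,3).

30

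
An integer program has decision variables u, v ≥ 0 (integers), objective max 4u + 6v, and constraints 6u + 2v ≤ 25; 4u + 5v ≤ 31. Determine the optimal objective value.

(u,v)=(0,6): 6·0+2·6=12≤25, 4·0+5·6=30≤31, objective 36.
(u,v)=(1,5): 6·1+2·5=16≤25, 4·1+5·5=29≤31, objective 34.
The best lattice point is (0,6), giving 36.

36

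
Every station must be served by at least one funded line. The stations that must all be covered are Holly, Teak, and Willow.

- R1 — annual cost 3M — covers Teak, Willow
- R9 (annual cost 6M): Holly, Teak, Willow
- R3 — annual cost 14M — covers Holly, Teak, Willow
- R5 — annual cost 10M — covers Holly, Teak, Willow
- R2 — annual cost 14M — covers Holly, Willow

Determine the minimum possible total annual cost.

6

This is a weighted set-cover instance.
R9 alone covers Holly, Teak, Willow — every station.
Total annual cost: 6.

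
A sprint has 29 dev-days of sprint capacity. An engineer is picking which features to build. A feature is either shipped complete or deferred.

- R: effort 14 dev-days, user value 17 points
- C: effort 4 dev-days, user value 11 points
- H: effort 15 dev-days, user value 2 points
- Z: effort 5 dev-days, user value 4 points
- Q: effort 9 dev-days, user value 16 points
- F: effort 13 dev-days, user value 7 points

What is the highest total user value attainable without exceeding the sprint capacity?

R + Z + Q: effort 14 + 5 + 9 = 28 ≤ 29, user value 17 + 4 + 16 = 37.
R + C + Q: effort 14 + 4 + 9 = 27 ≤ 29, user value 17 + 11 + 16 = 44.
C + Q + F: effort 4 + 9 + 13 = 26 ≤ 29, user value 11 + 16 + 7 = 34.
Best is R, C, and Q with total user value 44.

44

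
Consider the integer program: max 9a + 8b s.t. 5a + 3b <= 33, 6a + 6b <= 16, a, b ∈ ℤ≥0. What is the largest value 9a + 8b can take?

18

Relaxing integrality, the LP optimum is 24.00 at (a,b) = (2.67, 0), which is not an integer point.
(a,b)=(2,0): 5·2+3·0=10≤33, 6·2+6·0=12≤16, objective 18.
(a,b)=(1,1): 5·1+3·1=8≤33, 6·1+6·1=12≤16, objective 17.
(a,b)=(1,0): 5·1+3·0=5≤33, 6·1+6·0=6≤16, objective 9.
No feasible integer point exceeds 18.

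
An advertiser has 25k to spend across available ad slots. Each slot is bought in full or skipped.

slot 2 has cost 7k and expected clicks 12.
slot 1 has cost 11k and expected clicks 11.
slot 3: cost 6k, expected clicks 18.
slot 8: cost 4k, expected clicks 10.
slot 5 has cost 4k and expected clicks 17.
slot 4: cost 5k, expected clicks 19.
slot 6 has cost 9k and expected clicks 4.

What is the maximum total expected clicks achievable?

slot 2 + slot 3 + slot 5 + slot 4: cost 7 + 6 + 4 + 5 = 22 ≤ 25, expected clicks 12 + 18 + 17 + 19 = 66.
slot 3 + slot 8 + slot 5 + slot 4: cost 6 + 4 + 4 + 5 = 19 ≤ 25, expected clicks 18 + 10 + 17 + 19 = 64.
Best is slot 2, slot 3, slot 5, and slot 4 with total expected clicks 66.

66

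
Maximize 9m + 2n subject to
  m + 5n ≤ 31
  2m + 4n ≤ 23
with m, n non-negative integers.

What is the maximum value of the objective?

Relaxing integrality, the LP optimum is 103.50 at (m,n) = (11.5, 0), which is not an integer point.
(m,n)=(11,0): 1·11+5·0=11≤31, 2·11+4·0=22≤23, objective 99.
(m,n)=(10,0): 1·10+5·0=10≤31, 2·10+4·0=20≤23, objective 90.
The best lattice point is (11,0), giving 99.

99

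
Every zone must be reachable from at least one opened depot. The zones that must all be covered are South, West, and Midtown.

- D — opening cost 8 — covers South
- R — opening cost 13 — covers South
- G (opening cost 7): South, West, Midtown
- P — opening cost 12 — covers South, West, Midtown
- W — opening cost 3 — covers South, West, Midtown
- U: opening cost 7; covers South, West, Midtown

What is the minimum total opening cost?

3

This is an integer covering problem.
W alone covers South, West, Midtown — every zone.
Total opening cost: 3.
No cover costs less than 3.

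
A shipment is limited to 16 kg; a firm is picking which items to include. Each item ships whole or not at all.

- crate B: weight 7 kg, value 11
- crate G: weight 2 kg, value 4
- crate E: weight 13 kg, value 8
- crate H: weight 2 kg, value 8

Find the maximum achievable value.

23

Allowing fractional choices, the relaxed optimum would be about 26.1, but items are indivisible.
crate B + crate G + crate H: weight 7 + 2 + 2 = 11 ≤ 16, value 11 + 4 + 8 = 23.
crate B + crate H: weight 7 + 2 = 9 ≤ 16, value 11 + 8 = 19.
crate E + crate H: weight 13 + 2 = 15 ≤ 16, value 8 + 8 = 16.
Best is crate B, crate G, and crate H with total value 23.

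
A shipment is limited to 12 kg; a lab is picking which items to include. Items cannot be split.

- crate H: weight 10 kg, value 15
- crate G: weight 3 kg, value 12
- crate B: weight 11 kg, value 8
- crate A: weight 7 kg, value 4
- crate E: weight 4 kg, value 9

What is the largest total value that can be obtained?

21

Treat it as a binary knapsack problem.
Allowing fractional choices, the relaxed optimum would be about 28.5, but items are indivisible.
crate H: weight 10 ≤ 12, value 15.
crate G + crate E: weight 3 + 4 = 7 ≤ 12, value 12 + 9 = 21.
crate G + crate A: weight 3 + 7 = 10 ≤ 12, value 12 + 4 = 16.
Best is crate G and crate E with total value 21.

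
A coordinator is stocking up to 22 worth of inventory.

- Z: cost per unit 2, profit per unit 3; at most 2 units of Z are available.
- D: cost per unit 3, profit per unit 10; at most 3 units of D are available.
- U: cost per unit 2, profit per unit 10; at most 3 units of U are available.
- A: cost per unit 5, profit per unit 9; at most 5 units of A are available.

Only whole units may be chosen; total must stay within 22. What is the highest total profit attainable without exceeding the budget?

72

U has the best ratio (10/2); taking only U gives at most 3×10 = 30 (stopped by the supply cap of 3).
Mixing does better — 1×Z, 3×D, 3×U, and 1×A: cost 22 ≤ 22, profit 1·3 + 3·10 + 3·10 + 1·9 = 72.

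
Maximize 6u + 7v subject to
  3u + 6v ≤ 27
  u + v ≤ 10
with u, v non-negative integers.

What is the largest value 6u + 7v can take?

54

(u,v)=(9,0): 3·9+6·0=27≤27, 1·9+1·0=9≤10, objective 54.
(u,v)=(8,0): 3·8+6·0=24≤27, 1·8+1·0=8≤10, objective 48.
No feasible integer point exceeds 54.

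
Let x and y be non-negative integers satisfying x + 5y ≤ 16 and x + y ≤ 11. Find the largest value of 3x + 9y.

39

(x,y)=(10,1): 1·10+5·1=15≤16, 1·10+1·1=11≤11, objective 39.
(x,y)=(9,1): 1·9+5·1=14≤16, 1·9+1·1=10≤11, objective 36.
Maximum is 39 at (x,y)=(10,1).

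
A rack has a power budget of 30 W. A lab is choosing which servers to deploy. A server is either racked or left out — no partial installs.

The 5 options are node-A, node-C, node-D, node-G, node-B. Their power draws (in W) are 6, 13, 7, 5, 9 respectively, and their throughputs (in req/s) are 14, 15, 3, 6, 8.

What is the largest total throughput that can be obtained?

37

Take node-A, node-C, and node-B: power draw 6 + 13 + 9 = 28 ≤ 30, throughput 14 + 15 + 8 = 37.
No other feasible combination does better.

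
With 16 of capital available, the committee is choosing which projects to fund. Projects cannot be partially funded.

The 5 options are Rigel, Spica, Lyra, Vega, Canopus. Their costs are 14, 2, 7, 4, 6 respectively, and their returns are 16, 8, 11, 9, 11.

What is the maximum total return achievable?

30

Take Spica, Lyra, and Canopus: cost 2 + 7 + 6 = 15 ≤ 16, return 8 + 11 + 11 = 30.
No other feasible combination does better.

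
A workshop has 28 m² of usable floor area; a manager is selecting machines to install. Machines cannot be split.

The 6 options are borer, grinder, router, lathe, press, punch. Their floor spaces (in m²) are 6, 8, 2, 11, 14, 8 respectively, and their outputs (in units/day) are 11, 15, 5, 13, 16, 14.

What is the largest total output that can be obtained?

This is an integer program with binary decision variables.
Allowing fractional choices, the relaxed optimum would be about 49.7, but machines are indivisible.
borer + grinder + router + punch: floor space 6 + 8 + 2 + 8 = 24 ≤ 28, output 11 + 15 + 5 + 14 = 45.
borer + grinder + router + lathe: floor space 6 + 8 + 2 + 11 = 27 ≤ 28, output 11 + 15 + 5 + 13 = 44.
Best is borer, grinder, router, and punch with total output 45.

45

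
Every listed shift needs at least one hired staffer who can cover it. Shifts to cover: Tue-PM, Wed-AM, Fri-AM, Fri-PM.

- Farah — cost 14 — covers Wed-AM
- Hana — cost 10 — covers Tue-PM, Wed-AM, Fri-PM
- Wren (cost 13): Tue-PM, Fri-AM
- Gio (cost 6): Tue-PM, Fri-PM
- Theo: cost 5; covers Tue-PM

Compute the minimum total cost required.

23

The greedy cost-per-new-shift heuristic would pick Gio, Hana, and Wren for 29, but a cheaper cover exists.
Choose Hana and Wren: together they cover Tue-PM, Wed-AM, Fri-AM, Fri-PM — every shift.
Total cost: 10 + 13 = 23.
No cover costs less than 23.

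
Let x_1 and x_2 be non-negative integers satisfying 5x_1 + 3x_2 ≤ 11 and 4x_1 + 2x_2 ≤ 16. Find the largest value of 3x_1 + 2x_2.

7

(x_1,x_2)=(1,2): 5·1+3·2=11≤11, 4·1+2·2=8≤16, objective 7.
(x_1,x_2)=(0,3): 5·0+3·3=9≤11, 4·0+2·3=6≤16, objective 6.
No feasible integer point exceeds 7.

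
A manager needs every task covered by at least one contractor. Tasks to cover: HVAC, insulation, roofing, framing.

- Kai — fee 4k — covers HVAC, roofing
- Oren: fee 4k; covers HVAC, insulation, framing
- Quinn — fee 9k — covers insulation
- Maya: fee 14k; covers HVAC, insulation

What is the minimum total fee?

8

Choose Kai and Oren: together they cover HVAC, insulation, roofing, framing — every task.
Total fee: 4 + 4 = 8.
No cover costs less than 8.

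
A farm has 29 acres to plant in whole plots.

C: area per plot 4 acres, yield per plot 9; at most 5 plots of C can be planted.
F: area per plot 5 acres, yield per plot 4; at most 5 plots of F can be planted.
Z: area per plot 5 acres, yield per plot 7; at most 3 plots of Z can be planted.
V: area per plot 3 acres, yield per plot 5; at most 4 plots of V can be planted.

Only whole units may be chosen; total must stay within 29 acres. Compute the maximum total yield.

C has the best ratio (9/4); taking only C gives at most 5×9 = 45 (stopped by the supply cap of 5).
Mixing does better — 5×C and 3×V: area 29 ≤ 29, yield 5·9 + 3·5 = 60.

60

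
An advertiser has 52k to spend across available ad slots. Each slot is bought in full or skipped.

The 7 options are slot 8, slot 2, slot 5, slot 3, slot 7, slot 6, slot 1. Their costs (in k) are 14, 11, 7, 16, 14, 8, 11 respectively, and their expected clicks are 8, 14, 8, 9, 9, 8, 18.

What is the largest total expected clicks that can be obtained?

slot 8 + slot 2 + slot 5 + slot 6 + slot 1: cost 14 + 11 + 7 + 8 + 11 = 51 ≤ 52, expected clicks 8 + 14 + 8 + 8 + 18 = 56.
slot 2 + slot 3 + slot 7 + slot 1: cost 11 + 16 + 14 + 11 = 52 ≤ 52, expected clicks 14 + 9 + 9 + 18 = 50.
slot 2 + slot 5 + slot 7 + slot 6 + slot 1: cost 11 + 7 + 14 + 8 + 11 = 51 ≤ 52, expected clicks 14 + 8 + 9 + 8 + 18 = 57.
Best is slot 2, slot 5, slot 7, slot 6, and slot 1 with total expected clicks 57.

57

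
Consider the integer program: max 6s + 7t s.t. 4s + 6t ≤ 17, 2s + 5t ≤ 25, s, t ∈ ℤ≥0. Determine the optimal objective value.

24

Relaxing integrality, the LP optimum is 25.50 at (s,t) = (4.25, 0), which is not an integer point.
(s,t)=(4,0): 4·4+6·0=16≤17, 2·4+5·0=8≤25, objective 24.
(s,t)=(3,0): 4·3+6·0=12≤17, 2·3+5·0=6≤25, objective 18.
The best lattice point is (4,0), giving 24.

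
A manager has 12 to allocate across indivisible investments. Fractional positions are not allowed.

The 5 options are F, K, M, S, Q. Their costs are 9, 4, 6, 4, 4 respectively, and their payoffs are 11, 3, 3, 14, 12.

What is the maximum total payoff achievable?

29

S + Q: cost 4 + 4 = 8 ≤ 12, payoff 14 + 12 = 26.
K + S + Q: cost 4 + 4 + 4 = 12 ≤ 12, payoff 3 + 14 + 12 = 29.
Best is K, S, and Q with total payoff 29.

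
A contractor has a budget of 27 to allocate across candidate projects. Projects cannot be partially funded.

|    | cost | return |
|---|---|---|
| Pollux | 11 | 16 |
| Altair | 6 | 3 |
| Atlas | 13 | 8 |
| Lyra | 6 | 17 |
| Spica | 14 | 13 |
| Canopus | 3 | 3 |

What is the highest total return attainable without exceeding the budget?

Pollux + Lyra + Canopus: cost 11 + 6 + 3 = 20 ≤ 27, return 16 + 17 + 3 = 36.
Pollux + Altair + Lyra + Canopus: cost 11 + 6 + 6 + 3 = 26 ≤ 27, return 16 + 3 + 17 + 3 = 39.
Pollux + Altair + Lyra: cost 11 + 6 + 6 = 23 ≤ 27, return 16 + 3 + 17 = 36.
Best is Pollux, Altair, Lyra, and Canopus with total return 39.

39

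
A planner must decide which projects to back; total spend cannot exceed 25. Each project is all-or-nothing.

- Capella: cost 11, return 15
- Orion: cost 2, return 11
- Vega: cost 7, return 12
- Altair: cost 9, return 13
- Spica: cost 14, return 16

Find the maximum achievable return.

40

Orion + Vega + Spica: cost 2 + 7 + 14 = 23 ≤ 25, return 11 + 12 + 16 = 39.
Orion + Altair + Spica: cost 2 + 9 + 14 = 25 ≤ 25, return 11 + 13 + 16 = 40.
Capella + Orion + Altair: cost 11 + 2 + 9 = 22 ≤ 25, return 15 + 11 + 13 = 39.
Best is Orion, Altair, and Spica with total return 40.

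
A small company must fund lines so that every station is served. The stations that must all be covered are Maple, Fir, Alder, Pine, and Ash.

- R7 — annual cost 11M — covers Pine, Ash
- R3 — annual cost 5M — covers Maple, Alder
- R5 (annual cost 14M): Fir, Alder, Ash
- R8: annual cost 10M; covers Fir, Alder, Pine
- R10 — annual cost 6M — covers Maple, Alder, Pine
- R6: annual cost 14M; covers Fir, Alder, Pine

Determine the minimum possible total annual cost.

Choose R5 and R10: together they cover Maple, Fir, Alder, Pine, Ash — every station.
Total annual cost: 14 + 6 = 20.
No cover costs less than 20.

20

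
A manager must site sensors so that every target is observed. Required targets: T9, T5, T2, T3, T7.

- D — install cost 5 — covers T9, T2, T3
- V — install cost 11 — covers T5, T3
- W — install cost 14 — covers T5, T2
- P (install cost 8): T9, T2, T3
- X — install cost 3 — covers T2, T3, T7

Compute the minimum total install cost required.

Choose D, V, and X: together they cover T9, T5, T2, T3, T7 — every target.
Total install cost: 5 + 11 + 3 = 19.
No cover costs less than 19.

19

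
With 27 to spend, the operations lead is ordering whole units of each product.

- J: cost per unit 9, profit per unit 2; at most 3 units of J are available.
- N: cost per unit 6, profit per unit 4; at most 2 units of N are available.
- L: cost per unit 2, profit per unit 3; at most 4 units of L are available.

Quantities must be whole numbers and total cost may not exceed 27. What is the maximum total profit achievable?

L has the best ratio (3/2); taking only L gives at most 4×3 = 12 (stopped by the supply cap of 4).
Mixing does better — 2×N and 4×L: cost 20 ≤ 27, profit 2·4 + 4·3 = 20.

20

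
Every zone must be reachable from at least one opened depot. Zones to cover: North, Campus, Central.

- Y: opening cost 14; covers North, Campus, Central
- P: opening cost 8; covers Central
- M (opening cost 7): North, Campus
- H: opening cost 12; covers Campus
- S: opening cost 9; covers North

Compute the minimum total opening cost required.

The greedy cost-per-new-zone heuristic would pick M and P for 15, but a cheaper cover exists.
Y alone covers North, Campus, Central — every zone.
Total opening cost: 14.
No cover costs less than 14.

14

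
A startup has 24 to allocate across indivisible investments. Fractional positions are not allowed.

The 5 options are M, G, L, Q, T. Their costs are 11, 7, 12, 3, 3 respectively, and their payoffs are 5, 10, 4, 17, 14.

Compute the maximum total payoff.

46

G + Q + T: cost 7 + 3 + 3 = 13 ≤ 24, payoff 10 + 17 + 14 = 41.
M + G + Q + T: cost 11 + 7 + 3 + 3 = 24 ≤ 24, payoff 5 + 10 + 17 + 14 = 46.
M + Q + T: cost 11 + 3 + 3 = 17 ≤ 24, payoff 5 + 17 + 14 = 36.
Best is M, G, Q, and T with total payoff 46.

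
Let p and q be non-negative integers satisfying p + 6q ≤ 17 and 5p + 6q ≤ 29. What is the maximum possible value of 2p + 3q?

12

(p,q)=(3,2): 1·3+6·2=15≤17, 5·3+6·2=27≤29, objective 12.
(p,q)=(4,1): 1·4+6·1=10≤17, 5·4+6·1=26≤29, objective 11.
(p,q)=(2,2): 1·2+6·2=14≤17, 5·2+6·2=22≤29, objective 10.
Maximum is 12 at (p,q)=(3,2).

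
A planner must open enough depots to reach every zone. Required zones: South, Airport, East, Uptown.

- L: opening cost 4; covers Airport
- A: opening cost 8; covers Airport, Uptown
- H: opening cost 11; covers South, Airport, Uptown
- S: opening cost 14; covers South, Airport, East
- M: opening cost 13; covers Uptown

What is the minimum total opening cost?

22

The greedy cost-per-new-zone heuristic would pick H and S for 25, but a cheaper cover exists.
Choose A and S: together they cover South, Airport, East, Uptown — every zone.
Total opening cost: 8 + 14 = 22.
No cover costs less than 22.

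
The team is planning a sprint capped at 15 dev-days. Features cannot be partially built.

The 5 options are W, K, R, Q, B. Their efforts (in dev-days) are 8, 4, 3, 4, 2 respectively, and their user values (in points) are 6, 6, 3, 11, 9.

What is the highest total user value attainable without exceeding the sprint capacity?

29

Allowing fractional choices, the relaxed optimum would be about 30.5, but features are indivisible.
W + Q + B: effort 8 + 4 + 2 = 14 ≤ 15, user value 6 + 11 + 9 = 26.
K + Q + B: effort 4 + 4 + 2 = 10 ≤ 15, user value 6 + 11 + 9 = 26.
K + R + Q + B: effort 4 + 3 + 4 + 2 = 13 ≤ 15, user value 6 + 3 + 11 + 9 = 29.
Best is K, R, Q, and B with total user value 29.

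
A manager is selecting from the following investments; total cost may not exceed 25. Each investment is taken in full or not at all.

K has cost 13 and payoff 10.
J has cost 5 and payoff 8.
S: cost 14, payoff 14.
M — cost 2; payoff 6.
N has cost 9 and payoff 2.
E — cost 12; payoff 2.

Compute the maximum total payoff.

This is a 0-1 knapsack instance.
K + J + M: cost 13 + 5 + 2 = 20 ≤ 25, payoff 10 + 8 + 6 = 24.
J + S + M: cost 5 + 14 + 2 = 21 ≤ 25, payoff 8 + 14 + 6 = 28.
J + S: cost 5 + 14 = 19 ≤ 25, payoff 8 + 14 = 22.
Best is J, S, and M with total payoff 28.

28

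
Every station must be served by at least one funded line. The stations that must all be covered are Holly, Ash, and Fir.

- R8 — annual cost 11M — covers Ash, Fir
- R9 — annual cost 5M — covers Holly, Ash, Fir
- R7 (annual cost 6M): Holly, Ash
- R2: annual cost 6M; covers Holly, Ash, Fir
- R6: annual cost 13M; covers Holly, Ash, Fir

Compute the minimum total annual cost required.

This is an integer covering problem.
R9 alone covers Holly, Ash, Fir — every station.
Total annual cost: 5.
No cover costs less than 5.

5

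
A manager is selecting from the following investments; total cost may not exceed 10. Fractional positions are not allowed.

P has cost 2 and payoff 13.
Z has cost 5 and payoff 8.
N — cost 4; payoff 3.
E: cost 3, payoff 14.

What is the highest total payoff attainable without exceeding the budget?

P + N + E: cost 2 + 4 + 3 = 9 ≤ 10, payoff 13 + 3 + 14 = 30.
P + Z + E: cost 2 + 5 + 3 = 10 ≤ 10, payoff 13 + 8 + 14 = 35.
P + E: cost 2 + 3 = 5 ≤ 10, payoff 13 + 14 = 27.
Best is P, Z, and E with total payoff 35.

35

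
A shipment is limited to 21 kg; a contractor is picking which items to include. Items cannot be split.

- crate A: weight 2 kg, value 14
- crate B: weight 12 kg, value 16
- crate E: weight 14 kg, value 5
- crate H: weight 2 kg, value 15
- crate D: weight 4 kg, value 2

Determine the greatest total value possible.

47

This is an integer program with binary decision variables.
Allowing fractional choices, the relaxed optimum would be about 47.4, but items are indivisible.
crate A + crate B + crate H: weight 2 + 12 + 2 = 16 ≤ 21, value 14 + 16 + 15 = 45.
crate A + crate B + crate H + crate D: weight 2 + 12 + 2 + 4 = 20 ≤ 21, value 14 + 16 + 15 + 2 = 47.
crate A + crate E + crate H: weight 2 + 14 + 2 = 18 ≤ 21, value 14 + 5 + 15 = 34.
Best is crate A, crate B, crate H, and crate D with total value 47.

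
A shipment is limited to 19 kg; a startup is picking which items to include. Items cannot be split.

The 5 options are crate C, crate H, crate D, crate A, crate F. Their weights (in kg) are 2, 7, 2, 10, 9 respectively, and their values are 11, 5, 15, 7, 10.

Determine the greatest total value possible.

Allowing fractional choices, the relaxed optimum would be about 40.3, but items are indivisible.
crate C + crate D + crate A: weight 2 + 2 + 10 = 14 ≤ 19, value 11 + 15 + 7 = 33.
crate C + crate H + crate D: weight 2 + 7 + 2 = 11 ≤ 19, value 11 + 5 + 15 = 31.
crate C + crate D + crate F: weight 2 + 2 + 9 = 13 ≤ 19, value 11 + 15 + 10 = 36.
Best is crate C, crate D, and crate F with total value 36.

36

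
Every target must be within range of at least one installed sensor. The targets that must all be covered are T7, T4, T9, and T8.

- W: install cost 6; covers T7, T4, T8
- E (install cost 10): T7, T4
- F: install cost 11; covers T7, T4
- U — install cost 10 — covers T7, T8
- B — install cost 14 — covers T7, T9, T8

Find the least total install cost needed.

Choose W and B: together they cover T7, T4, T9, T8 — every target.
Total install cost: 6 + 14 = 20.
No cover costs less than 20.

20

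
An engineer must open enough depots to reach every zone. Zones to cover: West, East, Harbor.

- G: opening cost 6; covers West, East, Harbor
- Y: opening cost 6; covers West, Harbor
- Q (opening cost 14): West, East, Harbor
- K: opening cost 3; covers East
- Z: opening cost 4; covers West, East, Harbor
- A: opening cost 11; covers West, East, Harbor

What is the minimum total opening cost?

4

This is an integer covering problem.
Z alone covers West, East, Harbor — every zone.
Total opening cost: 4.
No cover costs less than 4.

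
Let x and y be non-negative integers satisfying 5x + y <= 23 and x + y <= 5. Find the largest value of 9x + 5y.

41

Relaxing integrality, the LP optimum is 43.00 at (x,y) = (4.5, 0.5), which is not an integer point.
(x,y)=(4,1): 5·4+1·1=21≤23, 1·4+1·1=5≤5, objective 41.
(x,y)=(3,2): 5·3+1·2=17≤23, 1·3+1·2=5≤5, objective 37.
(x,y)=(4,0): 5·4+1·0=20≤23, 1·4+1·0=4≤5, objective 36.
No feasible integer point exceeds 41.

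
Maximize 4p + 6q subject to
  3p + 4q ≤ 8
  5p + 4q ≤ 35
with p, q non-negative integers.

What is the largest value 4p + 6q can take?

12

(p,q)=(0,2): 3·0+4·2=8≤8, 5·0+4·2=8≤35, objective 12.
(p,q)=(1,1): 3·1+4·1=7≤8, 5·1+4·1=9≤35, objective 10.
Maximum is 12 at (p,q)=(0,2).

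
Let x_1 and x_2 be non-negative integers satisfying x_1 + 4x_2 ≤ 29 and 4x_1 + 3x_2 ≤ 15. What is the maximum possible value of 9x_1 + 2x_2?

29

(x_1,x_2)=(3,1): 1·3+4·1=7≤29, 4·3+3·1=15≤15, objective 29.
(x_1,x_2)=(3,0): 1·3+4·0=3≤29, 4·3+3·0=12≤15, objective 27.
(x_1,x_2)=(2,2): 1·2+4·2=10≤29, 4·2+3·2=14≤15, objective 22.
(x_1,x_2)=(2,1): 1·2+4·1=6≤29, 4·2+3·1=11≤15, objective 20.
The best lattice point is (3,1), giving 29.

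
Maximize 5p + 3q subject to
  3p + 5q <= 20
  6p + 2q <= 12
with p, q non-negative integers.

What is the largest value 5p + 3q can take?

(p,q)=(1,3) is feasible, giving 14.
(p,q)=(0,4) is feasible, giving 12.
No feasible integer point exceeds 14.

14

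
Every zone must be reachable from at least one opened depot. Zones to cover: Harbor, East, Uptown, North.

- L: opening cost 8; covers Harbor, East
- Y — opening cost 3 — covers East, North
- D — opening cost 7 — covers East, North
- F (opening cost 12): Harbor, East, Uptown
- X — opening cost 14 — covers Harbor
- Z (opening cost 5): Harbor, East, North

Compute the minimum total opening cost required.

15

The greedy cost-per-new-zone heuristic would pick Y, Z, and F for 20, but a cheaper cover exists.
Choose Y and F: together they cover Harbor, East, Uptown, North — every zone.
Total opening cost: 3 + 12 = 15.
No cover costs less than 15.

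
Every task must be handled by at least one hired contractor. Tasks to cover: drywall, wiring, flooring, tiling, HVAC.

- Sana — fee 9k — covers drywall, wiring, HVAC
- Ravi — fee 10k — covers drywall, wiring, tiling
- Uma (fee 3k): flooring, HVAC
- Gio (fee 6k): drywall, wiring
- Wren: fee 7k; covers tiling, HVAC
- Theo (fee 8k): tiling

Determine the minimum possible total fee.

13

The greedy cost-per-new-task heuristic would pick Uma, Gio, and Wren for 16, but a cheaper cover exists.
Choose Ravi and Uma: together they cover drywall, wiring, flooring, tiling, HVAC — every task.
Total fee: 10 + 3 = 13.
No cover costs less than 13.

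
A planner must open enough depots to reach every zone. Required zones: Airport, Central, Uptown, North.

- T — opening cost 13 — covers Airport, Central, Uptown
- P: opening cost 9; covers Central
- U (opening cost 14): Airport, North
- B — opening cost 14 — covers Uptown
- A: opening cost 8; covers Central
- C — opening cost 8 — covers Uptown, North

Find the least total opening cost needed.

21

Choose T and C: together they cover Airport, Central, Uptown, North — every zone.
Total opening cost: 13 + 8 = 21.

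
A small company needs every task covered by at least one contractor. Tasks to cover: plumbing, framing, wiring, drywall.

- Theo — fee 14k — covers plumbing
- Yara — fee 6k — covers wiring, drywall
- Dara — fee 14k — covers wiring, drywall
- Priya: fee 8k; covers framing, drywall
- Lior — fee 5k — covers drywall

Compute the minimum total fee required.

28

Choose Theo, Yara, and Priya: together they cover plumbing, framing, wiring, drywall — every task.
Total fee: 14 + 6 + 8 = 28.
No cover costs less than 28.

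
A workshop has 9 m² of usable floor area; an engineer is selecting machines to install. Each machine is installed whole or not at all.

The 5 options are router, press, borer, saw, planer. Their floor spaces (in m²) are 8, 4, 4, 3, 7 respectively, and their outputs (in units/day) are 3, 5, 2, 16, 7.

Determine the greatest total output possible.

21

Take press and saw: floor space 4 + 3 = 7 ≤ 9, output 5 + 16 = 21.
No other feasible combination does better.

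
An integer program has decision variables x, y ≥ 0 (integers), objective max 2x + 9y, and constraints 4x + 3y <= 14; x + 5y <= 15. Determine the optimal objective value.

The continuous relaxation peaks at (1.47, 2.71) with value 27.29; rounding to a feasible lattice point costs some objective.
(x,y)=(0,3): 4·0+3·3=9≤14, 1·0+5·3=15≤15, objective 27.
(x,y)=(2,2): 4·2+3·2=14≤14, 1·2+5·2=12≤15, objective 22.
No feasible integer point exceeds 27.

27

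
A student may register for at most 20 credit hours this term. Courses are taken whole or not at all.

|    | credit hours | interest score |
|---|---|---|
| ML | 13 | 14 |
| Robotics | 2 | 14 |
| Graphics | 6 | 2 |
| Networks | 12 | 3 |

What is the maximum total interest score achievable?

This is an integer program with binary decision variables.
Robotics + Graphics + Networks: credit hours 2 + 6 + 12 = 20 ≤ 20, interest score 14 + 2 + 3 = 19.
ML + Robotics: credit hours 13 + 2 = 15 ≤ 20, interest score 14 + 14 = 28.
Best is ML and Robotics with total interest score 28.

28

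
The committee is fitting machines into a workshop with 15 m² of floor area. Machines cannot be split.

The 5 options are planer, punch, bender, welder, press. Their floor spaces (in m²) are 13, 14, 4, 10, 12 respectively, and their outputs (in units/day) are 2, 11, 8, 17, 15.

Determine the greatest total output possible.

welder: floor space 10 ≤ 15, output 17.
bender + welder: floor space 4 + 10 = 14 ≤ 15, output 8 + 17 = 25.
press: floor space 12 ≤ 15, output 15.
Best is bender and welder with total output 25.

25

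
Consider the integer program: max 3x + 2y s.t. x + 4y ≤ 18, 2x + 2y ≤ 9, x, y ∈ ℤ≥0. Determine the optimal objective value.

12

(x,y)=(4,0) is feasible, giving 12.
(x,y)=(3,1) is feasible, giving 11.
(x,y)=(3,0) is feasible, giving 9.
No feasible integer point exceeds 12.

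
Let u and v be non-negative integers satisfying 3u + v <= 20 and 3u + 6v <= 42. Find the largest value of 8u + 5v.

60

The continuous relaxation peaks at (5.2, 4.4) with value 63.60; rounding to a feasible lattice point costs some objective.
(u,v)=(5,4) is feasible, giving 60.
(u,v)=(4,5) is feasible, giving 57.
No feasible integer point exceeds 60.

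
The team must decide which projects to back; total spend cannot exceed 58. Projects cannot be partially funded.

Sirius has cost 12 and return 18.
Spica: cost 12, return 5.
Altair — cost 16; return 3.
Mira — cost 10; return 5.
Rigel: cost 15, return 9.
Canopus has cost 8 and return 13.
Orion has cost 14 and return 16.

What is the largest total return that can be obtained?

57

Sirius + Spica + Mira + Canopus + Orion: cost 12 + 12 + 10 + 8 + 14 = 56 ≤ 58, return 18 + 5 + 5 + 13 + 16 = 57.
Sirius + Rigel + Canopus + Orion: cost 12 + 15 + 8 + 14 = 49 ≤ 58, return 18 + 9 + 13 + 16 = 56.
Sirius + Mira + Canopus + Orion: cost 12 + 10 + 8 + 14 = 44 ≤ 58, return 18 + 5 + 13 + 16 = 52.
Best is Sirius, Spica, Mira, Canopus, and Orion with total return 57.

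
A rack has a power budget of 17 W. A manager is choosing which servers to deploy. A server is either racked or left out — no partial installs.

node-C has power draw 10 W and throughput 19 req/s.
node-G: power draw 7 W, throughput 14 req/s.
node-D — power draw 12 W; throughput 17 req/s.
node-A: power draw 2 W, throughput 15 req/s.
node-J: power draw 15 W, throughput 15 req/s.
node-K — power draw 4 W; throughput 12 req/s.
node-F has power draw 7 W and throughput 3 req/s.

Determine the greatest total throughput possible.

Allowing fractional choices, the relaxed optimum would be about 48.6, but servers are indivisible.
node-C + node-A + node-K: power draw 10 + 2 + 4 = 16 ≤ 17, throughput 19 + 15 + 12 = 46.
node-C + node-A: power draw 10 + 2 = 12 ≤ 17, throughput 19 + 15 = 34.
node-G + node-A + node-K: power draw 7 + 2 + 4 = 13 ≤ 17, throughput 14 + 15 + 12 = 41.
Best is node-C, node-A, and node-K with total throughput 46.

46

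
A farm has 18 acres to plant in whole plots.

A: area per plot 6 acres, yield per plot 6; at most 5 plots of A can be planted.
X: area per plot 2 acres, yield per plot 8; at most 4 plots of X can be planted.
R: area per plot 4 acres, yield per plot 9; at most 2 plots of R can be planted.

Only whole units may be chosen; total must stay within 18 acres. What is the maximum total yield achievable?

50

4×X and 2×R: area 16 ≤ 18, yield 4·8 + 2·9 = 50.
1×A, 4×X, and 1×R: area 18 ≤ 18, yield 1·6 + 4·8 + 1·9 = 47.
Best is 50.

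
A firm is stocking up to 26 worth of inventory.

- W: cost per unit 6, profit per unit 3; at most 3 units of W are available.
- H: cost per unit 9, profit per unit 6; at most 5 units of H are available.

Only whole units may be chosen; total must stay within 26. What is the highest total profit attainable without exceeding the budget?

Take 1×W and 2×H: cost 24 ≤ 26, profit 1·3 + 2·6 = 15.
No other integer combination yields more.

15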